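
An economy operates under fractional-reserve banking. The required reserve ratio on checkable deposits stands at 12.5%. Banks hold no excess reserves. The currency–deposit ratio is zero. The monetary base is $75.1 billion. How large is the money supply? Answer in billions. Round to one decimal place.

With no currency drain or excess reserves, the money multiplier is m = 1/rr = 1/0.125 = 8.
Money supply M = m × MB = 8 × 75.1 = 600.8 billion.

$600.8 billion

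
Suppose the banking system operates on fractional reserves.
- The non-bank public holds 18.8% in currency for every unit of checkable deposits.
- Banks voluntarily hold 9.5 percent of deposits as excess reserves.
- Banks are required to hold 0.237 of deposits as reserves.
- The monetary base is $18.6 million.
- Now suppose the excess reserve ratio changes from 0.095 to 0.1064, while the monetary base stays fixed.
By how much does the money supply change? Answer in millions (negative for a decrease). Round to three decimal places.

Initially m₁ = (1 + 0.188) / (0.237 + 0.095 + 0.188) ≈ 2.284615, so M₁ = 2.284615 × 18.6 ≈ 42.4938 million.
After the change m₂ = (1 + 0.188) / (0.237 + 0.1064 + 0.188) ≈ 2.235604, so M₂ = 2.235604 × 18.6 ≈ 41.5822 million.
ΔM = M₂ − M₁ = 41.5822 − 42.4938 = -0.9116 million.

-0.912 million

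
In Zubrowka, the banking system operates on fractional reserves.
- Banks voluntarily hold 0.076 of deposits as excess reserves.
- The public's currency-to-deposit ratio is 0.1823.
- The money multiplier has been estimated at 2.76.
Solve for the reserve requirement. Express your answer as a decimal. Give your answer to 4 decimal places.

0.1701

Using m = 2.76. Since m = (1 + c)/(c + rr + e), the denominator satisfies c + rr + e = (1 + c)/m = (1 + 0.1823) / 2.76 ≈ 0.428370.
With c = 0.1823 and e = 0.076, the reserve requirement is 0.428370 − 0.1823 − 0.076 = 0.17007.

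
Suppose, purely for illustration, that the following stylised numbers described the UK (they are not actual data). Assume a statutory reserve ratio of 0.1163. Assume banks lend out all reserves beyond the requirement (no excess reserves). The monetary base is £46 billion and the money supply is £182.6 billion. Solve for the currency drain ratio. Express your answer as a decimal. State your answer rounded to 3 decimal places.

0.181

Using m = M/MB = 182.6/46 ≈ 3.969565. From m = (1 + c)/(c + rr + e), rearranging gives 1 + c = m·(c + rr + e), so c·(1 − m) = m·(rr + e) − 1.
Hence c = [m·(rr + e) − 1]/(1 − m) = [3.969565 × (0.1163 + 0) − 1] / (1 − 3.969565) ≈ 0.181286.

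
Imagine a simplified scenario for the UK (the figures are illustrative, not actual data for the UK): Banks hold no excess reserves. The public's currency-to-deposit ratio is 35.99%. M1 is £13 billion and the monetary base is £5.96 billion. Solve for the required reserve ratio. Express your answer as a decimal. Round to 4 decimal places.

Using m = M/MB = 13/5.96 ≈ 2.181208. Since m = (1 + c)/(c + rr + e), the denominator satisfies c + rr + e = (1 + c)/m = (1 + 0.3599) / 2.181208 ≈ 0.623462.
With c = 0.3599 and e = 0, the required reserve ratio is 0.623462 − 0.3599 − 0 = 0.263562.

0.2636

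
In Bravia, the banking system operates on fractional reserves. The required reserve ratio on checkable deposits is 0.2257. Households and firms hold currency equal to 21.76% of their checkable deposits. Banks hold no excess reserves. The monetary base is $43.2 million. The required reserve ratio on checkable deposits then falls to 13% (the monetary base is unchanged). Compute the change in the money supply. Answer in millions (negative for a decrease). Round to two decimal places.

$32.67 million

Initially m₁ = (1 + 0.2176) / (0.2257 + 0.2176) ≈ 2.74667, so M₁ = 2.74667 × 43.2 ≈ 118.6561 million.
After the change m₂ = (1 + 0.2176) / (0.13 + 0.2176) ≈ 3.50288, so M₂ = 3.50288 × 43.2 ≈ 151.3244 million.
ΔM = M₂ − M₁ = 151.3244 − 118.6561 = 32.6683 million.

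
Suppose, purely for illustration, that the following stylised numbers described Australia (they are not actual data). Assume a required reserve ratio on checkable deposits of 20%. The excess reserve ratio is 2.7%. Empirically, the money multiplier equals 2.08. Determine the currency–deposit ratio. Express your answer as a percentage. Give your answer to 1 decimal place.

Using m = 2.08. From m = (1 + c)/(c + rr + e), rearranging gives 1 + c = m·(c + rr + e), so c·(1 − m) = m·(rr + e) − 1.
Hence c = [m·(rr + e) − 1]/(1 − m) = [2.08 × (0.2 + 0.027) − 1] / (1 − 2.08) ≈ 0.488741.

48.9%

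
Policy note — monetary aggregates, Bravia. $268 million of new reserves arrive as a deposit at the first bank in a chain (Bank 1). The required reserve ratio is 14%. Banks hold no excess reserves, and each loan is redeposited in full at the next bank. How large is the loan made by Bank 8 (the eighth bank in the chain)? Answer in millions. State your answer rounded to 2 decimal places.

$80.19 million

Each bank lends a fraction (1 − rr) = 0.8600 of the deposit it receives, so Bank 8 receives 268·0.8600^7 and lends 268·0.8600^8 ≈ 80.1904 million.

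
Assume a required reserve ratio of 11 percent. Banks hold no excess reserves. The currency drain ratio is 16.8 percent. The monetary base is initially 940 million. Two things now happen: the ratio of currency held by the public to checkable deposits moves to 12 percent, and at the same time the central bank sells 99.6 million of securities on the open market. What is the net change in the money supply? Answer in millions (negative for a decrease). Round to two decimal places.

Before: m₁ = (1 + 0.168) / (0.11 + 0.168) ≈ 4.201439, MB₁ = 940, so M₁ = 4.201439 × 940 ≈ 3949.3527 million.
After: m₂ = (1 + 0.12) / (0.11 + 0.12) ≈ 4.869565, MB₂ = 940 − 99.6 = 840.4, so M₂ = 4.869565 × 840.4 ≈ 4092.3824 million.
ΔM = M₂ − M₁ = 4092.3824 − 3949.3527 = 143.0297 million.

143.03 million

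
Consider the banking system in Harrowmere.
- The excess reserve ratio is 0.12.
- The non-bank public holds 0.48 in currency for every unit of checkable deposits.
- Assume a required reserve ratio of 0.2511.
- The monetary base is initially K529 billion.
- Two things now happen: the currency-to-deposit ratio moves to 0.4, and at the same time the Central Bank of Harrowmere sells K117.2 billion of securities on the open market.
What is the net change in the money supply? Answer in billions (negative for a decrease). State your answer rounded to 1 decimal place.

Before: m₁ = (1 + 0.48) / (0.2511 + 0.12 + 0.48) ≈ 1.73893, MB₁ = 529, so M₁ = 1.73893 × 529 ≈ 919.894 billion.
After: m₂ = (1 + 0.4) / (0.2511 + 0.12 + 0.4) ≈ 1.81559, MB₂ = 529 − 117.2 = 411.8, so M₂ = 1.81559 × 411.8 ≈ 747.66 billion.
ΔM = M₂ − M₁ = 747.66 − 919.894 = -172.234 billion.

-172.2 billion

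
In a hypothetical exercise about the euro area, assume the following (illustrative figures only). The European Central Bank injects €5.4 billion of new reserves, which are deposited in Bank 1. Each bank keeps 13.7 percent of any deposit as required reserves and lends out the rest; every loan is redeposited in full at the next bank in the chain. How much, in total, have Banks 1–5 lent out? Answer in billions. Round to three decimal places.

Bank i lends (1 − rr)^i of the original deposit: Bank 1 lends 5.4·0.8630 = 4.6602, Bank 2 lends 5.4·0.8630² ≈ 4.0218, and so on.
Summing a geometric series: total = 5.4·[0.8630·(1 − 0.8630^5) / (1 − 0.8630)] ≈ 17.7329 billion.

€17.733 billion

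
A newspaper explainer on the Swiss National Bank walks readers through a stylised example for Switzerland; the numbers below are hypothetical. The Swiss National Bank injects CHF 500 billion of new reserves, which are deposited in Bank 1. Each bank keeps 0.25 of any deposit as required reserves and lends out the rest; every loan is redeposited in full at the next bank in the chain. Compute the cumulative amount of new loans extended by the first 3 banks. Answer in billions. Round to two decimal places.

Bank i lends (1 − rr)^i of the original deposit: Bank 1 lends 500·0.7500 = 375.0000, Bank 2 lends 500·0.7500² = 281.2500, and so on.
Summing a geometric series: total = 500·[0.7500·(1 − 0.7500^3) / (1 − 0.7500)] = 867.1875 billion.

CHF 867.19 billion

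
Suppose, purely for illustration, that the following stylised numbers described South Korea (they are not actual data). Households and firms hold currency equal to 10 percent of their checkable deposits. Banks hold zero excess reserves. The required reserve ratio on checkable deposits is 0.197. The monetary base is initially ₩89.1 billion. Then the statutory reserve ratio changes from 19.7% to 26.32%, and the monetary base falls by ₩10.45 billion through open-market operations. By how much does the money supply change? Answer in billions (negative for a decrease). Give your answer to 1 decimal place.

Before: m₁ = (1 + 0.1) / (0.197 + 0.1) ≈ 3.7037, MB₁ = 89.1, so M₁ = 3.7037 × 89.1 ≈ 329.9997 billion.
After: m₂ = (1 + 0.1) / (0.2632 + 0.1) ≈ 3.0286, MB₂ = 89.1 − 10.45 = 78.65, so M₂ = 3.0286 × 78.65 ≈ 238.1994 billion.
ΔM = M₂ − M₁ = 238.1994 − 329.9997 = -91.8003 billion.

-91.8 billion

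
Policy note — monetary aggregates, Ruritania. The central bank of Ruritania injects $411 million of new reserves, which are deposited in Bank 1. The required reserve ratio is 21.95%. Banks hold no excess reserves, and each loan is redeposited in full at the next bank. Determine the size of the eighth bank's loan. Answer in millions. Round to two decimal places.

$56.60 million

Each bank lends a fraction (1 − rr) = 0.7805 of the deposit it receives, so Bank 8 receives 411·0.7805^7 and lends 411·0.7805^8 ≈ 56.6011 million.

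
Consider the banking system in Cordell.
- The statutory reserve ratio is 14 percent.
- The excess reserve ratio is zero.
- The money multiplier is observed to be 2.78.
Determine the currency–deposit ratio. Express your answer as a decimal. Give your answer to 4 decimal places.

Using m = 2.78. From m = (1 + c)/(c + rr + e), rearranging gives 1 + c = m·(c + rr + e), so c·(1 − m) = m·(rr + e) − 1.
Hence c = [m·(rr + e) − 1]/(1 − m) = [2.78 × (0.14 + 0) − 1] / (1 − 2.78) ≈ 0.343146.

0.3431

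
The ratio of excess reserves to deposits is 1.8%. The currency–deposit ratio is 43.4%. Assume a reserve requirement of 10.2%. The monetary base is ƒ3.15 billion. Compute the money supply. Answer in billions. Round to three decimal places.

The money multiplier is m = (1 + c) / (rr + e + c) = (1 + 0.434) / (0.102 + 0.018 + 0.434) ≈ 2.58845.
So M = m × MB = 2.58845 × 3.15 ≈ 8.1536 billion.

ƒ8.154 billion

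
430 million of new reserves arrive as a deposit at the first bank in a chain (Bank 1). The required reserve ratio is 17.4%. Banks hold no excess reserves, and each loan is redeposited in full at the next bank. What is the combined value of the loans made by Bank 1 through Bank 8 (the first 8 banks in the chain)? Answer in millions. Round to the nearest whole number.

Bank i lends (1 − rr)^i of the original deposit: Bank 1 lends 430·0.8260 = 355.1800, Bank 2 lends 430·0.8260² ≈ 293.3787, and so on.
Summing a geometric series: total = 430·[0.8260·(1 − 0.8260^8) / (1 − 0.8260)] ≈ 1598.9413 million.

1599 million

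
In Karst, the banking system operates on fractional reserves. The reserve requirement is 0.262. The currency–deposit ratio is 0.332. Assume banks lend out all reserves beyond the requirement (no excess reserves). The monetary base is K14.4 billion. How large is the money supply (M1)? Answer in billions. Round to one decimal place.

K32.3 billion

The money multiplier is m = (1 + c) / (rr + c) = (1 + 0.332) / (0.262 + 0.332) ≈ 2.2424.
So M = m × MB = 2.2424 × 14.4 ≈ 32.2906 billion.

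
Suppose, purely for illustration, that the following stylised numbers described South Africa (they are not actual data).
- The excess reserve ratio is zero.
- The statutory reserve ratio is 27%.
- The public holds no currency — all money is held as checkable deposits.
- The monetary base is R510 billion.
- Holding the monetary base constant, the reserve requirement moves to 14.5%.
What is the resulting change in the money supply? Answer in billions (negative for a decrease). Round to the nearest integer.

R1628 billion

Initially m₁ = 1 / (0.27) ≈ 3.7037, so M₁ = 3.7037 × 510 = 1888.887 billion.
After the change m₂ = 1 / (0.145) ≈ 6.8966, so M₂ = 6.8966 × 510 = 3517.266 billion.
ΔM = M₂ − M₁ = 3517.266 − 1888.887 = 1628.379 billion.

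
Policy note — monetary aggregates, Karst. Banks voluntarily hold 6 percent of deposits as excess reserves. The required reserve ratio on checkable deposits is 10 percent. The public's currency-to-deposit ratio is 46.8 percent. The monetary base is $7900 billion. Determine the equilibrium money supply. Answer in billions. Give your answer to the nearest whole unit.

The money multiplier is m = (1 + c) / (rr + e + c) = (1 + 0.468) / (0.1 + 0.06 + 0.468) ≈ 2.33758.
So M = m × MB = 2.33758 × 7900 = 18466.882 billion.

$18467 billion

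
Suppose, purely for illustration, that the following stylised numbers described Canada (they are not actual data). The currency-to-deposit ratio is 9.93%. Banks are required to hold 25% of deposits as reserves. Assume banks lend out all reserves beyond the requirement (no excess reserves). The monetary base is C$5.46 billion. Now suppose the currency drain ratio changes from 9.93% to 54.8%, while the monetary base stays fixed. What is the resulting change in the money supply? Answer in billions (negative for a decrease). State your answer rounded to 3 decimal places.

Initially m₁ = (1 + 0.0993) / (0.25 + 0.0993) ≈ 3.14715, so M₁ = 3.14715 × 5.46 ≈ 17.1834 billion.
After the change m₂ = (1 + 0.548) / (0.25 + 0.548) ≈ 1.93985, so M₂ = 1.93985 × 5.46 ≈ 10.5916 billion.
ΔM = M₂ − M₁ = 10.5916 − 17.1834 = -6.5918 billion.

-6.592 billion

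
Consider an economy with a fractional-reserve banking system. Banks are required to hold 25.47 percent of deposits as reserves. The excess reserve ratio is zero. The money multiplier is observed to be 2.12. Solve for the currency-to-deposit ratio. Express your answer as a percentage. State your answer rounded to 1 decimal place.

Using m = 2.12. From m = (1 + c)/(c + rr + e), rearranging gives 1 + c = m·(c + rr + e), so c·(1 − m) = m·(rr + e) − 1.
Hence c = [m·(rr + e) − 1]/(1 − m) = [2.12 × (0.2547 + 0) − 1] / (1 − 2.12) ≈ 0.410746.

41.1%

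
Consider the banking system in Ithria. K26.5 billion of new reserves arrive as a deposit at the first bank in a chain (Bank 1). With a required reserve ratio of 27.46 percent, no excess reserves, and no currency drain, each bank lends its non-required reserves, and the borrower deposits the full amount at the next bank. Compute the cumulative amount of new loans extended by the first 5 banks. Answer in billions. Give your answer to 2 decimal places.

K55.94 billion

Bank i lends (1 − rr)^i of the original deposit: Bank 1 lends 26.5·0.7254 = 19.2231, Bank 2 lends 26.5·0.7254² ≈ 13.9444, and so on.
Summing a geometric series: total = 26.5·[0.7254·(1 − 0.7254^5) / (1 − 0.7254)] ≈ 55.9432 billion.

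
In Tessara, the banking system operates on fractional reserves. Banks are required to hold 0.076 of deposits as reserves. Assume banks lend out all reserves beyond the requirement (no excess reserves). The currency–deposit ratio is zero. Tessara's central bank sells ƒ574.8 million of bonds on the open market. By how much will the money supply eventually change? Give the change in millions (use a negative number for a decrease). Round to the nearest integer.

-7563 million

The simple money multiplier is m = 1/rr = 1/0.076 ≈ 13.1579.
An open-market sale reduces the monetary base by 574.8 million, so ΔM = m × ΔMB = 13.1579 × (−574.8) ≈ -7563.1609 million.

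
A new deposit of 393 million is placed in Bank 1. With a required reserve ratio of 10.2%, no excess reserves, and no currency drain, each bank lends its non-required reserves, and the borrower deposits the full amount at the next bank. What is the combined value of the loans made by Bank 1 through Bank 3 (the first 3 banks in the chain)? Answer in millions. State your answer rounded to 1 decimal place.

954.4 million

Bank i lends (1 − rr)^i of the original deposit: Bank 1 lends 393·0.8980 = 352.9140, Bank 2 lends 393·0.8980² ≈ 316.9168, and so on.
Summing a geometric series: total = 393·[0.8980·(1 − 0.8980^3) / (1 − 0.8980)] ≈ 954.4220 million.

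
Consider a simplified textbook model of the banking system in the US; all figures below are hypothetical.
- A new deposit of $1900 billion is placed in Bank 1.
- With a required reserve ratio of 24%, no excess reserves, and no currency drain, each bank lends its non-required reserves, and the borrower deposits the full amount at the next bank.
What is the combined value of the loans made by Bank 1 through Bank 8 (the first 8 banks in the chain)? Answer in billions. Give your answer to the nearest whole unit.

Bank i lends (1 − rr)^i of the original deposit: Bank 1 lends 1900·0.7600 = 1444.0000, Bank 2 lends 1900·0.7600² = 1097.4400, and so on.
Summing a geometric series: total = 1900·[0.7600·(1 − 0.7600^8) / (1 − 0.7600)] ≈ 5346.9907 billion.

$5347 billion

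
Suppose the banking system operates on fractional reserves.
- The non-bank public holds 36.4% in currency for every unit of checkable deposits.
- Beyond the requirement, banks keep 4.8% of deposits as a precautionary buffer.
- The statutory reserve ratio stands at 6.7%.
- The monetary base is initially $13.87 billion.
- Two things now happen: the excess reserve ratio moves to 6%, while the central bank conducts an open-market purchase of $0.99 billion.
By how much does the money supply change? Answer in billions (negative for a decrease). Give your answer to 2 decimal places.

Before: m₁ = (1 + 0.364) / (0.067 + 0.048 + 0.364) ≈ 2.84760, MB₁ = 13.87, so M₁ = 2.84760 × 13.87 ≈ 39.4962 billion.
After: m₂ = (1 + 0.364) / (0.067 + 0.06 + 0.364) ≈ 2.77800, MB₂ = 13.87 + 0.99 = 14.86, so M₂ = 2.77800 × 14.86 ≈ 41.2811 billion.
ΔM = M₂ − M₁ = 41.2811 − 39.4962 = 1.7849 billion.

$1.78 billion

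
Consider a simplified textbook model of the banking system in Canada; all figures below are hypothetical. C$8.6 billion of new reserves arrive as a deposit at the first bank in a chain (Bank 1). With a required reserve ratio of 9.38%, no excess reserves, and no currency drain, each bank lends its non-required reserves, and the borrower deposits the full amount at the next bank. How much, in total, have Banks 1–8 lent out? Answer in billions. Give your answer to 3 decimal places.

C$45.300 billion

Bank i lends (1 − rr)^i of the original deposit: Bank 1 lends 8.6·0.9062 ≈ 7.7933, Bank 2 lends 8.6·0.9062² ≈ 7.0623, and so on.
Summing a geometric series: total = 8.6·[0.9062·(1 − 0.9062^8) / (1 − 0.9062)] ≈ 45.3001 billion.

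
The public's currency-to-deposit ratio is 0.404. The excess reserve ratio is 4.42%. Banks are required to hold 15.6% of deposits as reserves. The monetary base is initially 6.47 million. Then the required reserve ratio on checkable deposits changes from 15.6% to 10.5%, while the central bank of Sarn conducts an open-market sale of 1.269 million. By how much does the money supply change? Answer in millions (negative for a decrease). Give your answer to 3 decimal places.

-1.835 million

Before: m₁ = (1 + 0.404) / (0.156 + 0.0442 + 0.404) ≈ 2.32373, MB₁ = 6.47, so M₁ = 2.32373 × 6.47 ≈ 15.0345 million.
After: m₂ = (1 + 0.404) / (0.105 + 0.0442 + 0.404) ≈ 2.53796, MB₂ = 6.47 − 1.269 = 5.201, so M₂ = 2.53796 × 5.201 ≈ 13.1999 million.
ΔM = M₂ − M₁ = 13.1999 − 15.0345 = -1.8346 million.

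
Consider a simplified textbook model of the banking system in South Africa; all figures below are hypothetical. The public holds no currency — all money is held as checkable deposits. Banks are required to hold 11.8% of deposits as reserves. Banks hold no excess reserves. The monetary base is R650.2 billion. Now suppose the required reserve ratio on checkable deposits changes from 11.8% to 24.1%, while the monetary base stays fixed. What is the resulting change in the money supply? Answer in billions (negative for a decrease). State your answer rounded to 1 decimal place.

Initially m₁ = 1 / (0.118) ≈ 8.47458, so M₁ = 8.47458 × 650.2 ≈ 5510.1719 billion.
After the change m₂ = 1 / (0.241) ≈ 4.14938, so M₂ = 4.14938 × 650.2 ≈ 2697.9269 billion.
ΔM = M₂ − M₁ = 2697.9269 − 5510.1719 = -2812.245 billion.

-2812.2 billion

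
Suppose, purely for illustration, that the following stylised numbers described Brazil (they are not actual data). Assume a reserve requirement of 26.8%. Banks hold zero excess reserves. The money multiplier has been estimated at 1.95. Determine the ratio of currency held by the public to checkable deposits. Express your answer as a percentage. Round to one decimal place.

Using m = 1.95. From m = (1 + c)/(c + rr + e), rearranging gives 1 + c = m·(c + rr + e), so c·(1 − m) = m·(rr + e) − 1.
Hence c = [m·(rr + e) − 1]/(1 − m) = [1.95 × (0.268 + 0) − 1] / (1 − 1.95) ≈ 0.502526.

50.3%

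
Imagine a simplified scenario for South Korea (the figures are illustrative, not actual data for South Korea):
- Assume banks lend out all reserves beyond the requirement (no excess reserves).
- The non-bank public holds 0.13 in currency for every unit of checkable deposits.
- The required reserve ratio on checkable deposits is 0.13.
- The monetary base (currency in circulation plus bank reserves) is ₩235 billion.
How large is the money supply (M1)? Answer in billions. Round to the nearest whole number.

₩1021 billion

The money multiplier is m = (1 + c) / (rr + c) = (1 + 0.13) / (0.13 + 0.13) ≈ 4.3462.
So M = m × MB = 4.3462 × 235 = 1021.357 billion.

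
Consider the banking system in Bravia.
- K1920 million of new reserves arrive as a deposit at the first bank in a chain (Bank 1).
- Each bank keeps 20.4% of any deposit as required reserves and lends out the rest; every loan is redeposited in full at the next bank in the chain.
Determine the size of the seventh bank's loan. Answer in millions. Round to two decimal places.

Each bank lends a fraction (1 − rr) = 0.7960 of the deposit it receives, so Bank 7 receives 1920·0.7960^6 and lends 1920·0.7960^7 ≈ 388.7700 million.

K388.77 million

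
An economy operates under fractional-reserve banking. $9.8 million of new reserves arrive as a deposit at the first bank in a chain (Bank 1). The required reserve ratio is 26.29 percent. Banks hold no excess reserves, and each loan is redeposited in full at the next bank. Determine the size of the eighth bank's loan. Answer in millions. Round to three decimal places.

$0.854 million

Each bank lends a fraction (1 − rr) = 0.7371 of the deposit it receives, so Bank 8 receives 9.8·0.7371^7 and lends 9.8·0.7371^8 ≈ 0.8540 million.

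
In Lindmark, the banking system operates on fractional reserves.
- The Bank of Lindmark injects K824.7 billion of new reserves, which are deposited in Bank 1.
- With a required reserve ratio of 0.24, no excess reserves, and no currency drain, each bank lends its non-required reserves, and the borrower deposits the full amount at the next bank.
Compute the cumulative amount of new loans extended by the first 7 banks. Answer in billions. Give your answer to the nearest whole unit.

Bank i lends (1 − rr)^i of the original deposit: Bank 1 lends 824.7·0.7600 = 626.7720, Bank 2 lends 824.7·0.7600² ≈ 476.3467, and so on.
Summing a geometric series: total = 824.7·[0.7600·(1 − 0.7600^7) / (1 − 0.7600)] ≈ 2229.0834 billion.

K2229 billion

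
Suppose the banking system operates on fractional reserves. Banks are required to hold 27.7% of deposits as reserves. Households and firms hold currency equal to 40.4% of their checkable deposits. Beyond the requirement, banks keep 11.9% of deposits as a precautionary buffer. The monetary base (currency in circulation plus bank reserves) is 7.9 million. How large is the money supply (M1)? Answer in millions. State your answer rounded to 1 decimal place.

13.9 million

The money multiplier is m = (1 + c) / (rr + e + c) = (1 + 0.404) / (0.277 + 0.119 + 0.404) = 1.7550.
So M = m × MB = 1.7550 × 7.9 = 13.8645 million.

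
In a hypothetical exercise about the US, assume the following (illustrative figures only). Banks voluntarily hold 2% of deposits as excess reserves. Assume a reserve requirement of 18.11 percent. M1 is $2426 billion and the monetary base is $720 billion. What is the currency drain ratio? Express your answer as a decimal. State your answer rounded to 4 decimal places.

0.1361

Using m = M/MB = 2426/720 ≈ 3.369444. From m = (1 + c)/(c + rr + e), rearranging gives 1 + c = m·(c + rr + e), so c·(1 − m) = m·(rr + e) − 1.
Hence c = [m·(rr + e) − 1]/(1 − m) = [3.369444 × (0.1811 + 0.02) − 1] / (1 − 3.369444) ≈ 0.136068.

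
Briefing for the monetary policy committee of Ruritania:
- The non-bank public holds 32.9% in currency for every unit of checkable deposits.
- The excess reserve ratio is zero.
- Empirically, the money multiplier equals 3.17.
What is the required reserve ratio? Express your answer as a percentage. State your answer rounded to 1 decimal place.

Using m = 3.17. Since m = (1 + c)/(c + rr + e), the denominator satisfies c + rr + e = (1 + c)/m = (1 + 0.329) / 3.17 ≈ 0.419243.
With c = 0.329 and e = 0, the required reserve ratio is 0.419243 − 0.329 − 0 = 0.090243.

9.0%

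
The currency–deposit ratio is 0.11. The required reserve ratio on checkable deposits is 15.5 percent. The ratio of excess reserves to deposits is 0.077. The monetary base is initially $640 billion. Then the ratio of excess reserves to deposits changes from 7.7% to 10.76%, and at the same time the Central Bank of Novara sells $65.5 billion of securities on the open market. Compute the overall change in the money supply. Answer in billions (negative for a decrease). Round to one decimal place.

-365.7 billion

Before: m₁ = (1 + 0.11) / (0.155 + 0.077 + 0.11) ≈ 3.24561, MB₁ = 640, so M₁ = 3.24561 × 640 = 2077.1904 billion.
After: m₂ = (1 + 0.11) / (0.155 + 0.1076 + 0.11) ≈ 2.97907, MB₂ = 640 − 65.5 = 574.5, so M₂ = 2.97907 × 574.5 ≈ 1711.4757 billion.
ΔM = M₂ − M₁ = 1711.4757 − 2077.1904 = -365.7147 billion.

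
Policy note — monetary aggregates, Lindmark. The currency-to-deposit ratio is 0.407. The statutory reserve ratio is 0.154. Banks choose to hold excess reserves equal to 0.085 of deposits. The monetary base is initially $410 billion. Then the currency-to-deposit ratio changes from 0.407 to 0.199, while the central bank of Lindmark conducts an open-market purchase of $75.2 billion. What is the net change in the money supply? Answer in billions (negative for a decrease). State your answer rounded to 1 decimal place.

$435.2 billion

Before: m₁ = (1 + 0.407) / (0.154 + 0.085 + 0.407) ≈ 2.17802, MB₁ = 410, so M₁ = 2.17802 × 410 = 892.9882 billion.
After: m₂ = (1 + 0.199) / (0.154 + 0.085 + 0.199) ≈ 2.73744, MB₂ = 410 + 75.2 = 485.2, so M₂ = 2.73744 × 485.2 ≈ 1328.2059 billion.
ΔM = M₂ − M₁ = 1328.2059 − 892.9882 = 435.2177 billion.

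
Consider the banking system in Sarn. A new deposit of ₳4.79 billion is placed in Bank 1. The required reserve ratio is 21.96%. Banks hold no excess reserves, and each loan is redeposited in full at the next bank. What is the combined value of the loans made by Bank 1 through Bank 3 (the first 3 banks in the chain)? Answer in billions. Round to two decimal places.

Bank i lends (1 − rr)^i of the original deposit: Bank 1 lends 4.79·0.7804 ≈ 3.7381, Bank 2 lends 4.79·0.7804² ≈ 2.9172, and so on.
Summing a geometric series: total = 4.79·[0.7804·(1 − 0.7804^3) / (1 − 0.7804)] ≈ 8.9319 billion.

₳8.93 billion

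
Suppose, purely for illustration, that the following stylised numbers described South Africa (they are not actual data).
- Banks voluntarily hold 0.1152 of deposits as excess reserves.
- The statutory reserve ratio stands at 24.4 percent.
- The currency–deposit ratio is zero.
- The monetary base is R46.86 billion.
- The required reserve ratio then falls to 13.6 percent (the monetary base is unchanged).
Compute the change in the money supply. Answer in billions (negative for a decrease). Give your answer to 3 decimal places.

Initially m₁ = 1 / (0.244 + 0.1152) ≈ 2.783964, so M₁ = 2.783964 × 46.86 ≈ 130.4566 billion.
After the change m₂ = 1 / (0.136 + 0.1152) ≈ 3.980892, so M₂ = 3.980892 × 46.86 ≈ 186.5446 billion.
ΔM = M₂ − M₁ = 186.5446 − 130.4566 = 56.088 billion.

R56.088 billion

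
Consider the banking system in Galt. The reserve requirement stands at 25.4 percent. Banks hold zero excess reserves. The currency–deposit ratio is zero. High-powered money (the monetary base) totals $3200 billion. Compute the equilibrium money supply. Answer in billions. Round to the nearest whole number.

With no currency drain or excess reserves, the money multiplier is m = 1/rr = 1/0.254 ≈ 3.93701.
Money supply M = m × MB = 3.93701 × 3200 = 12598.432 billion.

$12598 billion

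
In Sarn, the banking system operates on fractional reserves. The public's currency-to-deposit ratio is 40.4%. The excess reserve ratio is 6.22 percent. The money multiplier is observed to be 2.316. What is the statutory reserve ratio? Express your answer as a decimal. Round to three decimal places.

0.140

Using m = 2.316. Since m = (1 + c)/(c + rr + e), the denominator satisfies c + rr + e = (1 + c)/m = (1 + 0.404) / 2.316 ≈ 0.606218.
With c = 0.404 and e = 0.0622, the statutory reserve ratio is 0.606218 − 0.404 − 0.0622 = 0.140018.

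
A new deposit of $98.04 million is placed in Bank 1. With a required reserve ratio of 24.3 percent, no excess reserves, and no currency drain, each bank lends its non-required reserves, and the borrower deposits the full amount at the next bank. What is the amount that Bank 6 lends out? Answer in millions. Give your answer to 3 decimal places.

$18.449 million

Each bank lends a fraction (1 − rr) = 0.7570 of the deposit it receives, so Bank 6 receives 98.04·0.7570^5 and lends 98.04·0.7570^6 ≈ 18.4492 million.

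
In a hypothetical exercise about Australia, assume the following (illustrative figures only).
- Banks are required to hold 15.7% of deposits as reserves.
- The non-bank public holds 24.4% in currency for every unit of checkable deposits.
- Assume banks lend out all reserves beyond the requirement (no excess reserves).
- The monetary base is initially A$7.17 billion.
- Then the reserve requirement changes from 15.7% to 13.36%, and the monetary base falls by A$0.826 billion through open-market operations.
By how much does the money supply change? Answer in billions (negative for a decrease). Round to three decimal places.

Before: m₁ = (1 + 0.244) / (0.157 + 0.244) ≈ 3.10224, MB₁ = 7.17, so M₁ = 3.10224 × 7.17 ≈ 22.2431 billion.
After: m₂ = (1 + 0.244) / (0.1336 + 0.244) ≈ 3.29449, MB₂ = 7.17 − 0.826 = 6.344, so M₂ = 3.29449 × 6.344 ≈ 20.9002 billion.
ΔM = M₂ − M₁ = 20.9002 − 22.2431 = -1.3429 billion.

-1.343 billion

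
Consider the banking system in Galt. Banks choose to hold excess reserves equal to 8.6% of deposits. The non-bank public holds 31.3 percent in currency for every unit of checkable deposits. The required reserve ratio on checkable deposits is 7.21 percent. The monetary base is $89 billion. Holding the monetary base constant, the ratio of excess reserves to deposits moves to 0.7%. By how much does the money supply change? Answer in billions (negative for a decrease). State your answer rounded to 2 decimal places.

Initially m₁ = (1 + 0.313) / (0.0721 + 0.086 + 0.313) ≈ 2.78709, so M₁ = 2.78709 × 89 ≈ 248.051 billion.
After the change m₂ = (1 + 0.313) / (0.0721 + 0.007 + 0.313) ≈ 3.34864, so M₂ = 3.34864 × 89 ≈ 298.029 billion.
ΔM = M₂ − M₁ = 298.029 − 248.051 = 49.978 billion.

$49.98 billion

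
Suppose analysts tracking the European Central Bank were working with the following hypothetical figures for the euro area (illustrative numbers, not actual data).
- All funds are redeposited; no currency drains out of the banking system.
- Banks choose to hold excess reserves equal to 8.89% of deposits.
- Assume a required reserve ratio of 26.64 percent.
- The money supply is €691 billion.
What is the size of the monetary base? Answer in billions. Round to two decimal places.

The money multiplier is m = 1 / (rr + e) = 1 / (0.2664 + 0.0889) ≈ 2.814523.
MB = M / m = 691 / 2.814523 ≈ 245.5123 billion.

€245.51 billion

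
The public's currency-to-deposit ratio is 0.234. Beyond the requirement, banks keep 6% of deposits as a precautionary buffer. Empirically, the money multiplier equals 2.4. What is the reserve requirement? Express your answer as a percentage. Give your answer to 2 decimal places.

Using m = 2.4. Since m = (1 + c)/(c + rr + e), the denominator satisfies c + rr + e = (1 + c)/m = (1 + 0.234) / 2.4 ≈ 0.514167.
With c = 0.234 and e = 0.06, the reserve requirement is 0.514167 − 0.234 − 0.06 = 0.220167.

22.02%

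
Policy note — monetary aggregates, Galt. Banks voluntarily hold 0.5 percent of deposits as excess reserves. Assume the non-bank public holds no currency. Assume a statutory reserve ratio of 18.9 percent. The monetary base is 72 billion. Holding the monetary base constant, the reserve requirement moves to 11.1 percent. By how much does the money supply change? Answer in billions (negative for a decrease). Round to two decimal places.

249.56 billion

Initially m₁ = 1 / (0.189 + 0.005) ≈ 5.15464, so M₁ = 5.15464 × 72 ≈ 371.1341 billion.
After the change m₂ = 1 / (0.111 + 0.005) ≈ 8.62069, so M₂ = 8.62069 × 72 ≈ 620.6897 billion.
ΔM = M₂ − M₁ = 620.6897 − 371.1341 = 249.5556 billion.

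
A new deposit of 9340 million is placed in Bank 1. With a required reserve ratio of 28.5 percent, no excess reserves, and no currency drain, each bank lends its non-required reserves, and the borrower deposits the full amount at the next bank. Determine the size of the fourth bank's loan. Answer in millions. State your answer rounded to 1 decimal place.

2441.0 million

Each bank lends a fraction (1 − rr) = 0.7150 of the deposit it receives, so Bank 4 receives 9340·0.7150^3 and lends 9340·0.7150^4 ≈ 2441.0183 million.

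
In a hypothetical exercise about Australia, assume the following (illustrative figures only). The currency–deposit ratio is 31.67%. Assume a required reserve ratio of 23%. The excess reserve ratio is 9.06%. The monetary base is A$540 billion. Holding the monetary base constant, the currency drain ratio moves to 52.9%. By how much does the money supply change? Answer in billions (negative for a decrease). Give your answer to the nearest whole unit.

-144 billion

Initially m₁ = (1 + 0.3167) / (0.23 + 0.0906 + 0.3167) ≈ 2.0661, so M₁ = 2.0661 × 540 = 1115.694 billion.
After the change m₂ = (1 + 0.529) / (0.23 + 0.0906 + 0.529) ≈ 1.7997, so M₂ = 1.7997 × 540 = 971.838 billion.
ΔM = M₂ − M₁ = 971.838 − 1115.694 = -143.856 billion.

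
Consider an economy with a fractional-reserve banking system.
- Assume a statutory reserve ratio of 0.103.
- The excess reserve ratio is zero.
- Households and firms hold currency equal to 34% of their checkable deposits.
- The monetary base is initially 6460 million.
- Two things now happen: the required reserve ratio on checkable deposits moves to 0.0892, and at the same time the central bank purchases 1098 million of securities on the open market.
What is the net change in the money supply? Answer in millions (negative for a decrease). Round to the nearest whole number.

4056 million

Before: m₁ = (1 + 0.34) / (0.103 + 0.34) ≈ 3.02483, MB₁ = 6460, so M₁ = 3.02483 × 6460 = 19540.4018 million.
After: m₂ = (1 + 0.34) / (0.0892 + 0.34) ≈ 3.12209, MB₂ = 6460 + 1098 = 7558, so M₂ = 3.12209 × 7558 ≈ 23596.7562 million.
ΔM = M₂ − M₁ = 23596.7562 − 19540.4018 = 4056.3544 million.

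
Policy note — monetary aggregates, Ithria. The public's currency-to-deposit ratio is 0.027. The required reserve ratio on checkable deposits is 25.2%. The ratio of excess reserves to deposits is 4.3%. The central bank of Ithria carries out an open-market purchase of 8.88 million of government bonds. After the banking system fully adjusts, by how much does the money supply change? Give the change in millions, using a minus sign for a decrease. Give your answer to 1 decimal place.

The money multiplier is m = (1 + c) / (rr + e + c) = (1 + 0.027) / (0.252 + 0.043 + 0.027) ≈ 3.1894.
The purchase adds 8.88 million of base, so ΔM = m × ΔMB = 3.1894 × (+8.88) ≈ 28.3219 million.

28.3 million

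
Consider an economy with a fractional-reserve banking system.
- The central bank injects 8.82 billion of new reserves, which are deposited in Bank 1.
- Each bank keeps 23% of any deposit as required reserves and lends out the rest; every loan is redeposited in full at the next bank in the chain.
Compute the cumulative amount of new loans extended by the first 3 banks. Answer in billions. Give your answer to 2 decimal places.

Bank i lends (1 − rr)^i of the original deposit: Bank 1 lends 8.82·0.7700 = 6.7914, Bank 2 lends 8.82·0.7700² ≈ 5.2294, and so on.
Summing a geometric series: total = 8.82·[0.7700·(1 − 0.7700^3) / (1 − 0.7700)] ≈ 16.0474 billion.

16.05 billion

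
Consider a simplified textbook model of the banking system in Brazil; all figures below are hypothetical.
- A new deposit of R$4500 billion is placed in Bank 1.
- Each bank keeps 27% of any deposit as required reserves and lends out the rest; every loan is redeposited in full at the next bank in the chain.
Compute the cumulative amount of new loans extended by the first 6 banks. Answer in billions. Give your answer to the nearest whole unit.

R$10325 billion

Bank i lends (1 − rr)^i of the original deposit: Bank 1 lends 4500·0.7300 = 3285.0000, Bank 2 lends 4500·0.7300² = 2398.0500, and so on.
Summing a geometric series: total = 4500·[0.7300·(1 − 0.7300^6) / (1 − 0.7300)] ≈ 10325.4336 billion.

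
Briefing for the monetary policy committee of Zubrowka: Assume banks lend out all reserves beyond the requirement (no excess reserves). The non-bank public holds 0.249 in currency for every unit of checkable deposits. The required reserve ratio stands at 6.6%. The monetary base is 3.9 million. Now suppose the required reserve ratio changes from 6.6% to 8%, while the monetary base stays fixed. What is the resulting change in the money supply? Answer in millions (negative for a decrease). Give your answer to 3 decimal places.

Initially m₁ = (1 + 0.249) / (0.066 + 0.249) ≈ 3.96508, so M₁ = 3.96508 × 3.9 ≈ 15.4638 million.
After the change m₂ = (1 + 0.249) / (0.08 + 0.249) ≈ 3.79635, so M₂ = 3.79635 × 3.9 ≈ 14.8058 million.
ΔM = M₂ − M₁ = 14.8058 − 15.4638 = -0.658 million.

-0.658 million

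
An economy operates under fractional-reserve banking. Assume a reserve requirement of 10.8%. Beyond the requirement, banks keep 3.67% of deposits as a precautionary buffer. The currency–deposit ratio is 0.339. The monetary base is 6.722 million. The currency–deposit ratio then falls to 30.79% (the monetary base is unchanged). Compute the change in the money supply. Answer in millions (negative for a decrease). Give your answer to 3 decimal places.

0.817 million

Initially m₁ = (1 + 0.339) / (0.108 + 0.0367 + 0.339) ≈ 2.76824, so M₁ = 2.76824 × 6.722 ≈ 18.6081 million.
After the change m₂ = (1 + 0.3079) / (0.108 + 0.0367 + 0.3079) ≈ 2.88975, so M₂ = 2.88975 × 6.722 ≈ 19.4249 million.
ΔM = M₂ − M₁ = 19.4249 − 18.6081 = 0.8168 million.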